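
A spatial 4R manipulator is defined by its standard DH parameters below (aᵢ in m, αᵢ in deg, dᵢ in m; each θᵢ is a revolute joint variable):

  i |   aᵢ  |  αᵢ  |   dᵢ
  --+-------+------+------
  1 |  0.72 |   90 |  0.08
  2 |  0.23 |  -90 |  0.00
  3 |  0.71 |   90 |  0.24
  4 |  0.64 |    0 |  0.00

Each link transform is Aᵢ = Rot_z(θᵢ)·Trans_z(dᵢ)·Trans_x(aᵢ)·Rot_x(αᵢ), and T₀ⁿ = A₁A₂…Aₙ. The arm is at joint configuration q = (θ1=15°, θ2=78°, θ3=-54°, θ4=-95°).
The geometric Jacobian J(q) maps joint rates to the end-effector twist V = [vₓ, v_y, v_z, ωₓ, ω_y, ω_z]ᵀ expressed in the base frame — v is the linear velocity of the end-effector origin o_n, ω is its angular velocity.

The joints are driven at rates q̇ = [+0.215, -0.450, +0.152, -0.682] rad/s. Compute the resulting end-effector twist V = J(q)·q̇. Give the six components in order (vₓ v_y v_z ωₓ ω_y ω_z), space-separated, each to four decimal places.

0.0892 0.7238 -0.3959 -0.2530 0.8131 0.7863

o_n = [1.3315, -0.1912, 0.5985]
J₁: ẑ×o_n = [0.1912, 1.3315, -0.0000], ω = ẑ
J2: z=[0.2588, -0.9659, 0.0000] o=[0.6955, 0.1863, 0.0800] → [-0.5008, -0.1342, 0.5166, 0.2588, -0.9659, 0.0000]
J3: z=[-0.9448, -0.2532, 0.2079] o=[0.7417, 0.1987, 0.3050] → [0.0068, 0.3999, 0.5177, -0.9448, -0.2532, 0.2079]
J4: z=[-0.0103, -0.6113, -0.7913] o=[0.7474, -0.3944, 0.7631] → [0.2615, -0.4639, 0.3550, -0.0103, -0.6113, -0.7913]
V = J·q̇ = [0.0892, 0.7238, -0.3959, -0.2530, 0.8131, 0.7863]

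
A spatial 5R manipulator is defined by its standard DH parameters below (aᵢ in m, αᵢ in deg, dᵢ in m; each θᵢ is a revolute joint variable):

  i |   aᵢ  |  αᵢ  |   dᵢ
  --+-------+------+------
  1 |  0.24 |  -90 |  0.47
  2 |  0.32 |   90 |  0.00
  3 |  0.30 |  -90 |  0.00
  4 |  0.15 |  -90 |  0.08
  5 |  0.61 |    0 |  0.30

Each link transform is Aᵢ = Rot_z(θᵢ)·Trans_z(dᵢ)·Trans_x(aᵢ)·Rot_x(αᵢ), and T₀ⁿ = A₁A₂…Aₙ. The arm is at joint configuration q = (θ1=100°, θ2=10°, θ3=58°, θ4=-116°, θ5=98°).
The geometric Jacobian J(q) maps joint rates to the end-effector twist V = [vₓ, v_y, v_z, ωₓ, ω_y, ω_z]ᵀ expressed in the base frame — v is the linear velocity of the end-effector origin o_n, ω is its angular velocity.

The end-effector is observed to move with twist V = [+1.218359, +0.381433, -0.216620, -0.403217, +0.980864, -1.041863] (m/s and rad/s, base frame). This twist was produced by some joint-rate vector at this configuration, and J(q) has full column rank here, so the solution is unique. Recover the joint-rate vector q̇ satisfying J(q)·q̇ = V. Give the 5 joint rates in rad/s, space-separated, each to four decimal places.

-0.8240 -0.1380 -0.4590 -0.7040 0.9680

o_n = [-0.4056, 1.2569, 0.4746]
J₁: ẑ×o_n = [-1.2569, -0.4056, 0.0000], ω = ẑ
J2: z=[-0.9848, -0.1736, 0.0000] o=[-0.0417, 0.2364, 0.4700] → [-0.0008, 0.0045, -1.0682, -0.9848, -0.1736, 0.0000]
J3: z=[-0.0302, 0.1710, 0.9848] o=[-0.0964, 0.5467, 0.4144] → [-0.6891, -0.3027, 0.0315, -0.0302, 0.1710, 0.9848]
J4: z=[-0.3768, -0.9145, 0.1473] o=[-0.3741, 0.6567, 0.3868] → [-0.1687, 0.0284, -0.2549, -0.3768, -0.9145, 0.1473]
J5: z=[-0.8453, 0.4045, 0.3490] o=[-0.3475, 0.5825, 0.5374] → [-0.2608, -0.0734, -0.5465, -0.8453, 0.4045, 0.3490]
q̇ = J⁺·V = [-0.8240, -0.1380, -0.4590, -0.7040, 0.9680]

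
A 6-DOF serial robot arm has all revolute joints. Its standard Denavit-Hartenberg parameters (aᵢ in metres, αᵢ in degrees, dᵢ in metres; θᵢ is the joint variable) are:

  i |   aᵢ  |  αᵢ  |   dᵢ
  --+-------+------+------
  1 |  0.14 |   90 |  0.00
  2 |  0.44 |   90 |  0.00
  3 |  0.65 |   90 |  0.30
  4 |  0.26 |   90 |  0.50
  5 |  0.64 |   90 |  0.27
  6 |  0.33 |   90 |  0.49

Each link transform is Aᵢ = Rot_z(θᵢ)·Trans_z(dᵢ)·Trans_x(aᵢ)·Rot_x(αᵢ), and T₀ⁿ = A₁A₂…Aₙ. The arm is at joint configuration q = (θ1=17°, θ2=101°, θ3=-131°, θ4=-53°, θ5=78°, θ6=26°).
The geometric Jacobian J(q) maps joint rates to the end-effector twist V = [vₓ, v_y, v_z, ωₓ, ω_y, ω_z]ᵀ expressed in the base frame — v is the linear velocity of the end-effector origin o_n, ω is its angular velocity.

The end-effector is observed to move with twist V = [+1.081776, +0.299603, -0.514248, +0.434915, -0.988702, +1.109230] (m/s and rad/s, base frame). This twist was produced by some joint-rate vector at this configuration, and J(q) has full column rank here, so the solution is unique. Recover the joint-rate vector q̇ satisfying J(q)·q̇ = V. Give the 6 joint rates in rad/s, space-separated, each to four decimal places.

o_n = [-0.2551, -0.2844, -1.2418]
J₁: ẑ×o_n = [0.2844, -0.2551, 0.0000], ω = ẑ
J2: z=[0.2924, -0.9563, 0.0000] o=[0.1339, 0.0409, 0.0000] → [1.1875, 0.3631, -0.4671, 0.2924, -0.9563, 0.0000]
J3: z=[0.9387, 0.2870, 0.1908] o=[0.0536, 0.0164, 0.4319] → [-0.4230, 1.5123, -0.1937, 0.9387, 0.2870, 0.1908]
J4: z=[0.3295, -0.5853, -0.7408] o=[0.2696, 0.5954, 0.0706] → [0.1163, 0.8212, -0.5970, 0.3295, -0.5853, -0.7408]
J5: z=[-0.4843, -0.7784, 0.3995] o=[0.2236, 0.3618, -0.4403] → [0.8820, -0.5795, -0.0597, -0.4843, -0.7784, 0.3995]
J6: z=[-0.8613, 0.3439, -0.3741] o=[0.1913, -0.1845, -0.8680] → [-0.1659, -0.1549, 0.2396, -0.8613, 0.3439, -0.3741]
q̇ = J⁺·V = [0.9390, 0.1910, 0.3310, 0.4030, 0.7110, -0.3250]

0.9390 0.1910 0.3310 0.4030 0.7110 -0.3250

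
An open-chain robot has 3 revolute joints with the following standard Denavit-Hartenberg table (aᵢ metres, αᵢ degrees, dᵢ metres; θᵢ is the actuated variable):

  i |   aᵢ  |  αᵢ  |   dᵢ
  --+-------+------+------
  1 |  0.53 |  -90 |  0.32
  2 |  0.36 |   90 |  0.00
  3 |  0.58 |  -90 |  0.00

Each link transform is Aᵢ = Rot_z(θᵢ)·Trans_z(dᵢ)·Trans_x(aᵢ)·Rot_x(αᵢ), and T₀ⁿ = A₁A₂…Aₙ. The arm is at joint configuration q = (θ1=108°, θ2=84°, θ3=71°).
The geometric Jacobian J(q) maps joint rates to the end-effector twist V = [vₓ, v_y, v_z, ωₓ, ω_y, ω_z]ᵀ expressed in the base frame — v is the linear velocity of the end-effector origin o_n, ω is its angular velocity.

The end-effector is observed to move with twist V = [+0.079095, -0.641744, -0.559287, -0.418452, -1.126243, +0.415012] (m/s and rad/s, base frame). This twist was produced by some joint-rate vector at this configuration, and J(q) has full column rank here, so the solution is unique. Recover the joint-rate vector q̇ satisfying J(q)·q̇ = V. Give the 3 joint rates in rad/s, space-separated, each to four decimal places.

0.5140 0.7460 -0.9470

o_n = [-0.7031, 0.3892, -0.2258]
J₁: ẑ×o_n = [-0.3892, -0.7031, 0.0000], ω = ẑ
J2: z=[-0.9511, -0.3090, 0.0000] o=[-0.1638, 0.5041, 0.3200] → [0.1687, -0.5191, -0.0574, -0.9511, -0.3090, 0.0000]
J3: z=[-0.3073, 0.9458, 0.1045] o=[-0.1754, 0.5398, -0.0380] → [-0.1619, -0.1129, 0.5454, -0.3073, 0.9458, 0.1045]
q̇ = J⁺·V = [0.5140, 0.7460, -0.9470]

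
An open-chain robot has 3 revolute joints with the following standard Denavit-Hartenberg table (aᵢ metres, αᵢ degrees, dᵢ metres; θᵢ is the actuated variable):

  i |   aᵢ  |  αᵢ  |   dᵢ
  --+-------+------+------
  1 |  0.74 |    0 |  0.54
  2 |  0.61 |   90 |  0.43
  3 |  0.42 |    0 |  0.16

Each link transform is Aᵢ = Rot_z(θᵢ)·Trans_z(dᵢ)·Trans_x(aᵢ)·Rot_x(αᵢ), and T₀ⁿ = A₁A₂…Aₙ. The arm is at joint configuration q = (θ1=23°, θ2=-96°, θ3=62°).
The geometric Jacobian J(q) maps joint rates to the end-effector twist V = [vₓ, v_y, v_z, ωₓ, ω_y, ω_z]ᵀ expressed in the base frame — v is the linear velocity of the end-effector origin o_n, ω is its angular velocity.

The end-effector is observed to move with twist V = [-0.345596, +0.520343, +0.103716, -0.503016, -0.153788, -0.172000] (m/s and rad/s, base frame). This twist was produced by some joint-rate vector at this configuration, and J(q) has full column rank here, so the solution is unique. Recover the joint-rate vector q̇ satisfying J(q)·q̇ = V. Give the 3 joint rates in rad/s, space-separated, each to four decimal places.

0.5110 -0.6830 0.5260

o_n = [0.7642, -0.5295, 1.3408]
J₁: ẑ×o_n = [0.5295, 0.7642, -0.0000], ω = ẑ
J2: z=[0.0000, 0.0000, 1.0000] o=[0.6812, 0.2891, 0.5400] → [0.8187, 0.0830, -0.0000, 0.0000, 0.0000, 1.0000]
J3: z=[-0.9563, -0.2924, 0.0000] o=[0.8595, -0.2942, 0.9700] → [-0.1084, 0.3546, 0.1972, -0.9563, -0.2924, 0.0000]
q̇ = J⁺·V = [0.5110, -0.6830, 0.5260]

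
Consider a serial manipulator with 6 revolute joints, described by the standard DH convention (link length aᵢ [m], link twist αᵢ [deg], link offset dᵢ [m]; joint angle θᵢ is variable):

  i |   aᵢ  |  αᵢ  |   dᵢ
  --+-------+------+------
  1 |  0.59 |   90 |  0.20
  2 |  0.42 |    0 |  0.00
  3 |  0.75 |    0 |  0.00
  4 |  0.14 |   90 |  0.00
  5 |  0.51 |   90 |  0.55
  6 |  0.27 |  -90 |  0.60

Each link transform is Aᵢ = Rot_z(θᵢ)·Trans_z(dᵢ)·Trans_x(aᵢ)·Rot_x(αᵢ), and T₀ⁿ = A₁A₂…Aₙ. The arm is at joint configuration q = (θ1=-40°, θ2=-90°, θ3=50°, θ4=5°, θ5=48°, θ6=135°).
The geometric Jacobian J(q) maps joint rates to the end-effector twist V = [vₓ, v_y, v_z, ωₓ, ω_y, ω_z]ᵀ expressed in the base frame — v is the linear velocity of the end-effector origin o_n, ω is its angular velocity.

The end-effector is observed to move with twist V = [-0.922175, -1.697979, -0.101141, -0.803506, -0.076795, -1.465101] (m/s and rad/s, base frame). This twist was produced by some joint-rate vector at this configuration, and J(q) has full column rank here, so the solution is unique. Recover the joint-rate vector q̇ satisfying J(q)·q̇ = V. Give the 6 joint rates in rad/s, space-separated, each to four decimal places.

-0.9960 -0.5800 0.4650 0.5150 0.7090 -0.2620

o_n = [1.1738, -0.7704, -1.7675]
J₁: ẑ×o_n = [0.7704, 1.1738, -0.0000], ω = ẑ
J2: z=[-0.6428, -0.7660, 0.0000] o=[0.4520, -0.3792, 0.2000] → [1.5072, -1.2647, 0.8044, -0.6428, -0.7660, 0.0000]
J3: z=[-0.6428, -0.7660, 0.0000] o=[0.4520, -0.3792, -0.2200] → [1.1855, -0.9947, 0.8044, -0.6428, -0.7660, 0.0000]
J4: z=[-0.6428, -0.7660, 0.0000] o=[0.8921, -0.7485, -0.7021] → [0.8162, -0.6849, 0.2299, -0.6428, -0.7660, 0.0000]
J5: z=[-0.4394, 0.3687, -0.8192] o=[0.9799, -0.8223, -0.7824] → [-0.3207, -0.5917, -0.0943, -0.4394, 0.3687, -0.8192]
J6: z=[0.8964, 0.1213, -0.4263] o=[0.7088, -1.0895, -1.4287] → [0.0949, 0.1056, 0.2297, 0.8964, 0.1213, -0.4263]
q̇ = J⁺·V = [-0.9960, -0.5800, 0.4650, 0.5150, 0.7090, -0.2620]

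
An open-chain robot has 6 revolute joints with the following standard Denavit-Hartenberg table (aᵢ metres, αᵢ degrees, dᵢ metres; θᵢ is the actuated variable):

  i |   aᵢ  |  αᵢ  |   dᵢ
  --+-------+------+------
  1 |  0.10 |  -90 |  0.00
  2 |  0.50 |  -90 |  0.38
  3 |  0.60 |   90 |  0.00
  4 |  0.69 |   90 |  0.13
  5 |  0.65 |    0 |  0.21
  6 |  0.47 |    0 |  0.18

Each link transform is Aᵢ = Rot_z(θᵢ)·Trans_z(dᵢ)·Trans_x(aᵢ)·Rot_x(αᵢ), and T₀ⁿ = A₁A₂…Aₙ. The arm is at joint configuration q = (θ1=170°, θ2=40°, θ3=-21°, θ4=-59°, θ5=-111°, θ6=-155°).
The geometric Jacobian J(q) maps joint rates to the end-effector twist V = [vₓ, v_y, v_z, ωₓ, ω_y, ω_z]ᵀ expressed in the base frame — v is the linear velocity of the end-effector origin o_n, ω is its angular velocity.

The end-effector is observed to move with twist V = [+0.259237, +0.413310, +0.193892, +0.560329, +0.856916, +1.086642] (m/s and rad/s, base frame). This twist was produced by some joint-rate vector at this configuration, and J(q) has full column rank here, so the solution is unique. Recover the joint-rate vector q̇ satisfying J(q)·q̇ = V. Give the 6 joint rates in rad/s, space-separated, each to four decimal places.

o_n = [-1.2711, -0.3304, -0.1813]
J₁: ẑ×o_n = [0.3304, -1.2711, 0.0000], ω = ẑ
J2: z=[-0.1736, -0.9848, 0.0000] o=[-0.0985, 0.0174, 0.0000] → [0.1786, -0.0315, -1.0944, -0.1736, -0.9848, 0.0000]
J3: z=[0.6330, -0.1116, -0.7660] o=[-0.5417, -0.2904, -0.3214] → [-0.0463, 0.4701, -0.1068, 0.6330, -0.1116, -0.7660]
J4: z=[0.1082, -0.9671, 0.2304] o=[-1.0016, -0.4276, -0.6815] → [-0.5060, -0.1162, -0.2501, 0.1082, -0.9671, 0.2304]
J5: z=[0.3310, 0.2536, 0.9089] o=[-1.6343, -0.5686, -0.4117] → [-0.1581, 0.2539, -0.0133, 0.3310, 0.2536, 0.9089]
J6: z=[0.3310, 0.2536, 0.9089] o=[-1.4121, 0.0767, -0.4416] → [0.4360, 0.0421, -0.1705, 0.3310, 0.2536, 0.9089]
q̇ = J⁺·V = [-0.0880, -0.2490, 0.1050, -0.2650, 0.7200, 0.7280]

-0.0880 -0.2490 0.1050 -0.2650 0.7200 0.7280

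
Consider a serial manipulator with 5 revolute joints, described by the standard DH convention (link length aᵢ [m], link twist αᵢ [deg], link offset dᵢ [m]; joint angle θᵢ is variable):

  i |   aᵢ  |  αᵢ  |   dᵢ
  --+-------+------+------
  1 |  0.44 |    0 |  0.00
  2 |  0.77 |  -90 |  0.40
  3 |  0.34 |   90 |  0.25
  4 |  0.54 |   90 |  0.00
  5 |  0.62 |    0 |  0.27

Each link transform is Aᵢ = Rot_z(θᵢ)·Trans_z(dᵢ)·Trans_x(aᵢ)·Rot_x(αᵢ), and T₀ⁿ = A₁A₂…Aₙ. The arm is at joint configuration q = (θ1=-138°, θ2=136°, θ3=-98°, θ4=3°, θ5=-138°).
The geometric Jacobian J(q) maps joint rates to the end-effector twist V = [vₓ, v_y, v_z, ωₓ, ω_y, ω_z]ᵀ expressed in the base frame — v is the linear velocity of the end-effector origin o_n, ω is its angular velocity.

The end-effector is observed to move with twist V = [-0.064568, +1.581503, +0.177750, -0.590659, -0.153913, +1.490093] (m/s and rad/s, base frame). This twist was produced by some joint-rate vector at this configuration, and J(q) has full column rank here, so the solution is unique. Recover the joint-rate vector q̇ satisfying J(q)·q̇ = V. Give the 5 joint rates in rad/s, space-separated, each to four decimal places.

o_n = [0.7923, -0.3490, 0.8868]
J₁: ẑ×o_n = [0.3490, 0.7923, -0.0000], ω = ẑ
J2: z=[0.0000, 0.0000, 1.0000] o=[-0.3270, -0.2944, 0.0000] → [0.0546, 1.1193, -0.0000, 0.0000, 0.0000, 1.0000]
J3: z=[0.0349, 0.9994, 0.0000] o=[0.4425, -0.3213, 0.4000] → [0.4865, -0.0170, -0.3505, 0.0349, 0.9994, 0.0000]
J4: z=[-0.9897, 0.0346, -0.1392] o=[0.4040, -0.0698, 0.7367] → [-0.0337, 0.0945, 0.2629, -0.9897, 0.0346, -0.1392]
J5: z=[-0.0421, -0.9978, 0.0518] o=[0.3300, -0.0389, 1.2707] → [0.3991, 0.0078, 0.4744, -0.0421, -0.9978, 0.0518]
q̇ = J⁺·V = [0.7920, 0.7970, -0.4900, 0.5930, -0.3160]

0.7920 0.7970 -0.4900 0.5930 -0.3160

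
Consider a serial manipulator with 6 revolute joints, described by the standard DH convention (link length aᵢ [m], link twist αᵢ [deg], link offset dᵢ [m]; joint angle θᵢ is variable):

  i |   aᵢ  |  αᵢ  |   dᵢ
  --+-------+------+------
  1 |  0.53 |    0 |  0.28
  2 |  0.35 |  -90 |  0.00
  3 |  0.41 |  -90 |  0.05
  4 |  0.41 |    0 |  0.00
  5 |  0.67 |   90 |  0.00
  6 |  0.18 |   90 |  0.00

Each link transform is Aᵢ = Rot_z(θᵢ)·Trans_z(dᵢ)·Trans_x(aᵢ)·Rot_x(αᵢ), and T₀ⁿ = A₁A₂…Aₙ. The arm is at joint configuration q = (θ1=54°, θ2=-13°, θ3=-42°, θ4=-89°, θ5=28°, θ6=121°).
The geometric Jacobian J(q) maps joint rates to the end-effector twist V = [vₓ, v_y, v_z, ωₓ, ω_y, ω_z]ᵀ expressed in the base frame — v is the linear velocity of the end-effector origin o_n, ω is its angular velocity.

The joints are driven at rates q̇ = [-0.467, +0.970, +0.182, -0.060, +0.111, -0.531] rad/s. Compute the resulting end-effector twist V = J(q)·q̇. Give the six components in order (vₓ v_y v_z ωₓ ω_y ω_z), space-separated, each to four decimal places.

o_n = [0.4115, 1.7941, 0.6317]
J₁: ẑ×o_n = [-1.7941, 0.4115, 0.0000], ω = ẑ
J2: z=[0.0000, 0.0000, 1.0000] o=[0.3115, 0.4288, 0.2800] → [-1.3654, 0.1000, 0.0000, 0.0000, 0.0000, 1.0000]
J3: z=[-0.6561, 0.7547, 0.0000] o=[0.5757, 0.6584, 0.2800] → [0.2655, 0.2308, -0.6212, -0.6561, 0.7547, 0.0000]
J4: z=[0.5050, 0.4390, -0.7431] o=[0.7728, 0.8960, 0.5543] → [0.7014, 0.2294, 0.6122, 0.5050, 0.4390, -0.7431]
J5: z=[0.5050, 0.4390, -0.7431] o=[0.5079, 1.2089, 0.5591] → [0.4668, 0.0349, 0.3379, 0.5050, 0.4390, -0.7431]
J6: z=[-0.8086, -0.0605, -0.5852] o=[0.3056, 1.8095, 0.7765] → [-0.0002, -0.1790, 0.0188, -0.8086, -0.0605, -0.5852]
V = J·q̇ = [-0.4284, 0.0320, -0.1223, 0.3357, 0.1919, 0.7759]

-0.4284 0.0320 -0.1223 0.3357 0.1919 0.7759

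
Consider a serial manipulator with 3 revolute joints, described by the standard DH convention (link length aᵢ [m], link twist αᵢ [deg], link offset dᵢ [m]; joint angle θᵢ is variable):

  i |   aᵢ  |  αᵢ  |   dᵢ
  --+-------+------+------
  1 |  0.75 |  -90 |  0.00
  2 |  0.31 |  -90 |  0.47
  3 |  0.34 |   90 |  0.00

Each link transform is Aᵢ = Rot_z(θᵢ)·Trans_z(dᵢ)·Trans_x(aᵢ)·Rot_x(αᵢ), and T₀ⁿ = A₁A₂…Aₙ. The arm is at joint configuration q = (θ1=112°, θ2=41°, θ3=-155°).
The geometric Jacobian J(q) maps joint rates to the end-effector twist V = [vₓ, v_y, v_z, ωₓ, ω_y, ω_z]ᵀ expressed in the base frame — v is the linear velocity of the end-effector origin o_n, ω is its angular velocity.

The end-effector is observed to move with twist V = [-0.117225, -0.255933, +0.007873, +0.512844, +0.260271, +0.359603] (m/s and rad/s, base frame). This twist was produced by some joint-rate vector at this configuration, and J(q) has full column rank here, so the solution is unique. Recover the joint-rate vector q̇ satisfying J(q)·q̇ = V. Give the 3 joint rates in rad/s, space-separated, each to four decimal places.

0.3030 -0.5730 -0.0750

o_n = [-0.8505, 0.4668, -0.0012]
J₁: ẑ×o_n = [-0.4668, -0.8505, 0.0000], ω = ẑ
J2: z=[-0.9272, -0.3746, 0.0000] o=[-0.2810, 0.6954, 0.0000] → [0.0005, -0.0011, -0.0014, -0.9272, -0.3746, 0.0000]
J3: z=[0.2458, -0.6083, -0.7547] o=[-0.8044, 0.7362, -0.2034] → [-0.3263, -0.0149, -0.0943, 0.2458, -0.6083, -0.7547]
q̇ = J⁺·V = [0.3030, -0.5730, -0.0750]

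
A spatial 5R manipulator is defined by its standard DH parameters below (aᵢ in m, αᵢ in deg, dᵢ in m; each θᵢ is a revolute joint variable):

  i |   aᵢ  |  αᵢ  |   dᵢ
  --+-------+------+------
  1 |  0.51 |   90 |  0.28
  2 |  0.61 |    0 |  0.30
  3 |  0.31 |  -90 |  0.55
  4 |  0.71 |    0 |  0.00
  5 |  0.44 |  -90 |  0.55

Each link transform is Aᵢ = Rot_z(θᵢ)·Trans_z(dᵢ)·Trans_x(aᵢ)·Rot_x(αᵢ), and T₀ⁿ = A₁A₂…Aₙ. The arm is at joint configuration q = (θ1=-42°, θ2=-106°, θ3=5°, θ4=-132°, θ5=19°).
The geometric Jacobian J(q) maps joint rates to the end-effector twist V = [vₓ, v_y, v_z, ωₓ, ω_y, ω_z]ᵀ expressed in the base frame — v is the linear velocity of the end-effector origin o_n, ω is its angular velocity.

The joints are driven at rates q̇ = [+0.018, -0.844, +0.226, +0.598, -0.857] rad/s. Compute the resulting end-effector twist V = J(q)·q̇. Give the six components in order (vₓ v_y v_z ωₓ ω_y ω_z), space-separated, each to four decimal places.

o_n = [-0.4898, -1.9578, -0.0805]
J₁: ẑ×o_n = [1.9578, -0.4898, 0.0000], ω = ẑ
J2: z=[-0.6691, -0.7431, 0.0000] o=[0.3790, -0.3413, 0.2800] → [0.2679, -0.2412, 0.4361, -0.6691, -0.7431, 0.0000]
J3: z=[-0.6691, -0.7431, 0.0000] o=[0.0533, -0.4517, -0.3064] → [-0.1679, 0.1511, 0.6042, -0.6691, -0.7431, 0.0000]
J4: z=[0.7295, -0.6568, -0.1908] o=[-0.3587, -0.8208, -0.6107] → [-0.5652, -0.3617, -0.9155, 0.7295, -0.6568, -0.1908]
J5: z=[0.7295, -0.6568, -0.1908] o=[-0.6444, -1.2736, -0.1443] → [-0.1725, -0.0761, -0.3976, 0.7295, -0.6568, -0.1908]
V = J·q̇ = [-0.4190, 0.0778, -0.4382, 0.2246, 0.6294, 0.0674]

-0.4190 0.0778 -0.4382 0.2246 0.6294 0.0674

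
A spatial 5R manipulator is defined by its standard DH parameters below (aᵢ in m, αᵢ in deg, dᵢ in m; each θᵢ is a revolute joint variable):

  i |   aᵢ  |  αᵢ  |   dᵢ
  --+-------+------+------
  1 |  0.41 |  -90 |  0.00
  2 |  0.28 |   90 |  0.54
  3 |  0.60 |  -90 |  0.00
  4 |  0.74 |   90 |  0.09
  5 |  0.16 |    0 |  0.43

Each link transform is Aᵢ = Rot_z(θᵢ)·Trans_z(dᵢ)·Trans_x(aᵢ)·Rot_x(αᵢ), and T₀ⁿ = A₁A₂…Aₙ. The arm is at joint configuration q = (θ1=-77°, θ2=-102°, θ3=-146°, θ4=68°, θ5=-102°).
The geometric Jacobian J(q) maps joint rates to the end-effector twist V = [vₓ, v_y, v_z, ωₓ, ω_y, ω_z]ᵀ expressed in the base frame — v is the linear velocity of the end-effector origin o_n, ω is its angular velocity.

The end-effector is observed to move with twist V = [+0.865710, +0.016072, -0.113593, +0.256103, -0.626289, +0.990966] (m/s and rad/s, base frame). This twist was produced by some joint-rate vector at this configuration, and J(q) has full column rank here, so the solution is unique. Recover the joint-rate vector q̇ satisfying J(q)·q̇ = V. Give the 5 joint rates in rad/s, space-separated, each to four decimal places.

0.2860 -0.3400 -0.5140 -0.0640 -0.7630

o_n = [0.1301, -1.0586, -0.6843]
J₁: ẑ×o_n = [1.0586, 0.1301, -0.0000], ω = ẑ
J2: z=[0.9744, 0.2250, 0.0000] o=[0.0922, -0.3995, 0.0000] → [-0.1539, 0.6668, -0.6507, 0.9744, 0.2250, 0.0000]
J3: z=[-0.2200, 0.9531, -0.2079] o=[0.6053, -0.2213, 0.2739] → [-1.0873, -0.1120, 0.6371, -0.2200, 0.9531, -0.2079]
J4: z=[-0.8339, -0.0732, 0.5470] o=[0.3016, -0.3975, -0.2127] → [0.3961, -0.4871, 0.5387, -0.8339, -0.0732, 0.5470]
J5: z=[-0.5517, 0.0847, -0.8298] o=[0.2373, -1.1395, -0.2456] → [0.0300, -0.1531, -0.0356, -0.5517, 0.0847, -0.8298]
q̇ = J⁺·V = [0.2860, -0.3400, -0.5140, -0.0640, -0.7630]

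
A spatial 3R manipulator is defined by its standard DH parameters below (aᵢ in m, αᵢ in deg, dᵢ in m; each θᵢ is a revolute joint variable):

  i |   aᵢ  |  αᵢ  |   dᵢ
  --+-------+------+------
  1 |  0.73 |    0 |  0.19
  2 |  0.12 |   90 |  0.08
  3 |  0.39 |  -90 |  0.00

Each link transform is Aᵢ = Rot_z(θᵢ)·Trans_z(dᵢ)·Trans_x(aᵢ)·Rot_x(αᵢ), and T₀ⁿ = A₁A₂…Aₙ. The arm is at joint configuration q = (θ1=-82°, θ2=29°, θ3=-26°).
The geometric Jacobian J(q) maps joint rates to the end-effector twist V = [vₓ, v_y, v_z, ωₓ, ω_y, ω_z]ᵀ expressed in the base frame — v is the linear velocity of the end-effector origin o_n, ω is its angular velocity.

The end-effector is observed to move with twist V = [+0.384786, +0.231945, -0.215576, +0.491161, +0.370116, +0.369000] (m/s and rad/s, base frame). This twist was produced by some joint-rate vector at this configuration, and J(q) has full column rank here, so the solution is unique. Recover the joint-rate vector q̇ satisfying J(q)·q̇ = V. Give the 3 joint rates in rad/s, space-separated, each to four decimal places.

o_n = [0.3848, -1.0987, 0.0990]
J₁: ẑ×o_n = [1.0987, 0.3848, -0.0000], ω = ẑ
J2: z=[0.0000, 0.0000, 1.0000] o=[0.1016, -0.7229, 0.1900] → [0.3758, 0.2832, -0.0000, 0.0000, 0.0000, 1.0000]
J3: z=[-0.7986, -0.6018, 0.0000] o=[0.1738, -0.8187, 0.2700] → [0.1029, -0.1365, 0.3505, -0.7986, -0.6018, 0.0000]
q̇ = J⁺·V = [0.4280, -0.0590, -0.6150]

0.4280 -0.0590 -0.6150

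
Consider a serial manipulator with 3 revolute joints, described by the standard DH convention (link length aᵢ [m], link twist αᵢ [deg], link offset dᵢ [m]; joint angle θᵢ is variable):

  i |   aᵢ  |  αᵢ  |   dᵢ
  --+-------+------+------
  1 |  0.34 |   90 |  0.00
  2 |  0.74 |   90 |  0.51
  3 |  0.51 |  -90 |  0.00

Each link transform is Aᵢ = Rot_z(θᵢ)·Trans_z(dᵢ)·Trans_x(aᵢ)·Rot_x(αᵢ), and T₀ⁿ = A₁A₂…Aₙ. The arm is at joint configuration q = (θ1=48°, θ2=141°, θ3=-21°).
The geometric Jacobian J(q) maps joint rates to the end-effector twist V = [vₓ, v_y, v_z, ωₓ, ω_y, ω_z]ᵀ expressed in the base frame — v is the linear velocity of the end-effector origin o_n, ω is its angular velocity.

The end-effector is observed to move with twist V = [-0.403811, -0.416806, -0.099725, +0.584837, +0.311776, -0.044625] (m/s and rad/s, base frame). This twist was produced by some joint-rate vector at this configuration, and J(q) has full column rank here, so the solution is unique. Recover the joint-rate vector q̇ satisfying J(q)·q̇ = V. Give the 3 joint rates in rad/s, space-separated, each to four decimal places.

-0.8140 0.2260 0.9900

o_n = [-0.1617, -0.6686, 0.7653]
J₁: ẑ×o_n = [0.6686, -0.1617, 0.0000], ω = ẑ
J2: z=[0.7431, -0.6691, 0.0000] o=[0.2275, 0.2527, 0.0000] → [-0.5121, -0.5688, -0.9451, 0.7431, -0.6691, 0.0000]
J3: z=[0.4211, 0.4677, 0.7771] o=[0.2217, -0.5160, 0.4657] → [0.2588, -0.4241, 0.1150, 0.4211, 0.4677, 0.7771]
q̇ = J⁺·V = [-0.8140, 0.2260, 0.9900]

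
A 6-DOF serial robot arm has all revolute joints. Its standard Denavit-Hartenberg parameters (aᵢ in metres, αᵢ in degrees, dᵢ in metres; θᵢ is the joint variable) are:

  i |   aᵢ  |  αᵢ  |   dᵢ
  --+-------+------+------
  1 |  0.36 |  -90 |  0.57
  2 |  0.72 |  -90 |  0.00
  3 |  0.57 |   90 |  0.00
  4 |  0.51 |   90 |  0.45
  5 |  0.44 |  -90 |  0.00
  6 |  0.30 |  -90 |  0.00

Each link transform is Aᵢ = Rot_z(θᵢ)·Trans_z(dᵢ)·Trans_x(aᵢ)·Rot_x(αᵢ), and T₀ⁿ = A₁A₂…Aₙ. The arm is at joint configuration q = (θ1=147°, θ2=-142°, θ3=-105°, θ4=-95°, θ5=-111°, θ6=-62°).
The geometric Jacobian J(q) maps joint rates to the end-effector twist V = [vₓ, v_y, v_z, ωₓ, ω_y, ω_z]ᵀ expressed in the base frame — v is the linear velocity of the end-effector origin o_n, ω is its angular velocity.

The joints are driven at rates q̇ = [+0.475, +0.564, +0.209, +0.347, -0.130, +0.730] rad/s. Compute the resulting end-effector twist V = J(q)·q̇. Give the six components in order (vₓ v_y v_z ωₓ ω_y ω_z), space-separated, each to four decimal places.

o_n = [0.1681, -0.4599, 0.8048]
J₁: ẑ×o_n = [0.4599, 0.1681, -0.0000], ω = ẑ
J2: z=[-0.5446, -0.8387, 0.0000] o=[-0.3019, 0.1961, 0.5700] → [-0.1969, 0.1279, 0.7514, -0.5446, -0.8387, 0.0000]
J3: z=[-0.5163, 0.3353, 0.7880] o=[0.1739, -0.1129, 1.0133] → [0.2035, -0.1122, 0.1811, -0.5163, 0.3353, 0.7880]
J4: z=[-0.4974, 0.6316, -0.5947] o=[-0.2235, -0.5114, 0.9224] → [-0.0437, -0.2914, -0.2729, -0.4974, 0.6316, -0.5947]
J5: z=[0.6495, 0.7256, 0.2274] o=[-0.1540, -0.3664, 0.2616] → [0.4154, -0.2796, -0.2944, 0.6495, 0.7256, 0.2274]
J6: z=[0.7152, -0.4813, -0.5068] o=[-0.0403, -0.5828, 0.6274] → [-0.0231, -0.2325, 0.1882, 0.7152, -0.4813, -0.5068]
V = J·q̇ = [0.0639, -0.1060, 0.5426, -0.1500, -0.6295, 0.0338]

0.0639 -0.1060 0.5426 -0.1500 -0.6295 0.0338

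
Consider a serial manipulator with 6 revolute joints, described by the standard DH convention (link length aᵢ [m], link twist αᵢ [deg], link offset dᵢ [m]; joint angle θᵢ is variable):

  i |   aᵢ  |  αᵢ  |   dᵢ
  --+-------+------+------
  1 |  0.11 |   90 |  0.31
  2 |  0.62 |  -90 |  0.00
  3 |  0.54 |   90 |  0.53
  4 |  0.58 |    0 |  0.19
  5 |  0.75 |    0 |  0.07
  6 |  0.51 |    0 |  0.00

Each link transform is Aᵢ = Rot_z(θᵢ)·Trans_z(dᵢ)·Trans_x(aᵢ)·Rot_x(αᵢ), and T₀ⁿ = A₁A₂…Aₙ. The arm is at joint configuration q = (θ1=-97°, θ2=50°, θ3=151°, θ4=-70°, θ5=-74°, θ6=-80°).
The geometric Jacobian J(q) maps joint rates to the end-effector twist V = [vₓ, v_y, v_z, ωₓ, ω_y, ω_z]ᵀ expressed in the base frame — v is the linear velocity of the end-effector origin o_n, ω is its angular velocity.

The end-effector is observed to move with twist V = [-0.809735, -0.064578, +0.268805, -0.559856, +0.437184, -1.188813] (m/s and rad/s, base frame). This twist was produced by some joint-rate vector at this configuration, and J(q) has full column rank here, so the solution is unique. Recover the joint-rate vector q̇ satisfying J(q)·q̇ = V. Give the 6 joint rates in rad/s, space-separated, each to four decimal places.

-0.8090 -0.3400 0.0360 -0.9930 0.5960 -0.6880

o_n = [0.0151, -0.8075, 0.9738]
J₁: ẑ×o_n = [0.8075, 0.0151, -0.0000], ω = ẑ
J2: z=[-0.9925, 0.1219, 0.0000] o=[-0.0134, -0.1092, 0.3100] → [0.0809, 0.6589, 0.6896, -0.9925, 0.1219, 0.0000]
J3: z=[0.0934, 0.7603, 0.6428] o=[-0.0620, -0.5047, 0.7849] → [0.3382, 0.0319, -0.0868, 0.0934, 0.7603, 0.6428]
J4: z=[0.8301, -0.4159, 0.3714] o=[0.2843, 0.1677, 0.7638] → [0.2748, -0.2743, -0.9215, 0.8301, -0.4159, 0.3714]
J5: z=[0.8301, -0.4159, 0.3714] o=[0.5002, -0.2268, 0.3511] → [-0.0433, -0.6971, -0.6838, 0.8301, -0.4159, 0.3714]
J6: z=[0.8301, -0.4159, 0.3714] o=[0.1836, -0.8938, 0.5003] → [-0.2290, -0.4557, 0.0015, 0.8301, -0.4159, 0.3714]
q̇ = J⁺·V = [-0.8090, -0.3400, 0.0360, -0.9930, 0.5960, -0.6880]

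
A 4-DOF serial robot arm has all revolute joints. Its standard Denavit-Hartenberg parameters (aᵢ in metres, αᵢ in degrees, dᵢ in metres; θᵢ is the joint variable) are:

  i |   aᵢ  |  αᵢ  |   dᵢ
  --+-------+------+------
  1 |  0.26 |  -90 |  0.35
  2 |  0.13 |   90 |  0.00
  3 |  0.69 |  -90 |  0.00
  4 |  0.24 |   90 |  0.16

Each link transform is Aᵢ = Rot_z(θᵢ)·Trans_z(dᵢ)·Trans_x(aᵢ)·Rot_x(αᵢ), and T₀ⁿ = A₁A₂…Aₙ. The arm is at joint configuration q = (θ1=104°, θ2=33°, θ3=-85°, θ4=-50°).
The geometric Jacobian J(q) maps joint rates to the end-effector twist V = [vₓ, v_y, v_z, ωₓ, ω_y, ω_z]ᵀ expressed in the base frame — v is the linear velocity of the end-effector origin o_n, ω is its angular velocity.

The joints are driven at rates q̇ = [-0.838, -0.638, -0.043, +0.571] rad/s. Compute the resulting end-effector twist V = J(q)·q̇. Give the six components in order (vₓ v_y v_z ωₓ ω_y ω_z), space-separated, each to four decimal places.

o_n = [0.6418, 0.8449, 0.3065]
J₁: ẑ×o_n = [-0.8449, 0.6418, 0.0000], ω = ẑ
J2: z=[-0.9703, -0.2419, 0.0000] o=[-0.0629, 0.2523, 0.3500] → [0.0105, -0.0422, -0.4045, -0.9703, -0.2419, 0.0000]
J3: z=[-0.1318, 0.5285, 0.8387] o=[-0.0893, 0.3581, 0.2792] → [-0.3939, 0.6167, -0.4505, -0.1318, 0.5285, 0.8387]
J4: z=[-0.2867, 0.7896, -0.5426] o=[0.5655, 0.5733, 0.2464] → [0.1948, -0.0242, -0.1381, -0.2867, 0.7896, -0.5426]
V = J·q̇ = [0.8295, -0.5512, 0.1986, 0.4610, 0.5825, -1.1839]

0.8295 -0.5512 0.1986 0.4610 0.5825 -1.1839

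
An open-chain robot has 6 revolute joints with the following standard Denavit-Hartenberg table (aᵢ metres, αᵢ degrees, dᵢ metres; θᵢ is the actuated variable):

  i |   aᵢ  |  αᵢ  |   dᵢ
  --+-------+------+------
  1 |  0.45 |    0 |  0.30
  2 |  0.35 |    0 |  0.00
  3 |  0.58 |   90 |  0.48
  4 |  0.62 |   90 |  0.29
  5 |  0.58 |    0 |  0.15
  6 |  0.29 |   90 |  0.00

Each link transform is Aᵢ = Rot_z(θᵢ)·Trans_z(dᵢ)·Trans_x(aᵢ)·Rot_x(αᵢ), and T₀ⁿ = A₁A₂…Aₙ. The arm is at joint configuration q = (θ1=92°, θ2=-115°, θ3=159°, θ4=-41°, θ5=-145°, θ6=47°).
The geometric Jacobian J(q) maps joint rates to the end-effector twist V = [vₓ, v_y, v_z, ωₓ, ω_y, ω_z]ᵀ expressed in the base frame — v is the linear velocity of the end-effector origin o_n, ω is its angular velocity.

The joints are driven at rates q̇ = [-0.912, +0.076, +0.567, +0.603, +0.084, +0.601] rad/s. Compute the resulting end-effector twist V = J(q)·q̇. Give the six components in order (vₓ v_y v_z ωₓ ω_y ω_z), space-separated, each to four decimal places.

0.0890 0.0604 -0.1592 0.7422 0.1216 -0.7860

o_n = [-0.3258, 0.4650, 0.5982]
J₁: ẑ×o_n = [-0.4650, -0.3258, 0.0000], ω = ẑ
J2: z=[0.0000, 0.0000, 1.0000] o=[-0.0157, 0.4497, 0.3000] → [-0.0153, -0.3101, 0.0000, 0.0000, 0.0000, 1.0000]
J3: z=[0.0000, 0.0000, 1.0000] o=[0.3065, 0.3130, 0.3000] → [-0.1521, -0.6323, 0.0000, 0.0000, 0.0000, 1.0000]
J4: z=[0.6947, 0.7193, 0.0000] o=[-0.1107, 0.7159, 0.7800] → [-0.1308, 0.1263, -0.0195, 0.6947, 0.7193, 0.0000]
J5: z=[0.4719, -0.4557, -0.7547] o=[-0.2459, 1.2495, 0.3732] → [-0.6946, -0.0458, -0.4067, 0.4719, -0.4557, -0.7547]
J6: z=[0.4719, -0.4557, -0.7547] o=[-0.1483, 0.6928, 0.5717] → [-0.1839, 0.1215, -0.1884, 0.4719, -0.4557, -0.7547]
V = J·q̇ = [0.0890, 0.0604, -0.1592, 0.7422, 0.1216, -0.7860]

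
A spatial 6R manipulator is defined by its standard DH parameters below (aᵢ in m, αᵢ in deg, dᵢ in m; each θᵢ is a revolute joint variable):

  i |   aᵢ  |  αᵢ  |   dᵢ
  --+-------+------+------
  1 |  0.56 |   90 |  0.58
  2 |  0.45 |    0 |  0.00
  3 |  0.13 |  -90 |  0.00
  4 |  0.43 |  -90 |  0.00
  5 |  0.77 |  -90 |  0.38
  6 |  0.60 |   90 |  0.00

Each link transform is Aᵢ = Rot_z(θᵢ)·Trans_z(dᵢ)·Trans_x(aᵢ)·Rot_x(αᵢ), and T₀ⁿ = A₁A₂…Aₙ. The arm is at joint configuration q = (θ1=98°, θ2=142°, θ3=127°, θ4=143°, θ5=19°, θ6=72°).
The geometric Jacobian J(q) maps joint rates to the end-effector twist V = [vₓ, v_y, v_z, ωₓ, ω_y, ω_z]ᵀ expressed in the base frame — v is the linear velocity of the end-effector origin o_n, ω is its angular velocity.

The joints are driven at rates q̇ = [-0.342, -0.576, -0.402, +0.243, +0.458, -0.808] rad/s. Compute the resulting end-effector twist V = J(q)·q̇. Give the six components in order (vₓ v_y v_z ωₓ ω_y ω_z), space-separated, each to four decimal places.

0.0384 0.7520 1.0607 -0.9043 0.8982 0.1261

o_n = [-0.9327, -0.2233, 1.6825]
J₁: ẑ×o_n = [0.2233, -0.9327, 0.0000], ω = ẑ
J2: z=[0.9903, 0.1392, 0.0000] o=[-0.0779, 0.5546, 0.5800] → [0.1534, -1.0918, -0.6513, 0.9903, 0.1392, 0.0000]
J3: z=[0.9903, 0.1392, 0.0000] o=[-0.0286, 0.2034, 0.8570] → [0.1149, -0.8174, -0.2967, 0.9903, 0.1392, 0.0000]
J4: z=[-0.1392, 0.9901, -0.0175] o=[-0.0283, 0.2011, 0.7271] → [0.9386, 0.1487, 0.9545, -0.1392, 0.9901, -0.0175]
J5: z=[0.7894, 0.1215, 0.6017] o=[-0.2854, 0.1711, 1.0704] → [0.3117, -0.8727, -0.2326, 0.7894, 0.1215, 0.6017]
J6: z=[0.3262, -0.9134, -0.2435] o=[-0.3858, -0.0819, 1.8848] → [0.1504, 0.1992, -0.5456, 0.3262, -0.9134, -0.2435]
V = J·q̇ = [0.0384, 0.7520, 1.0607, -0.9043, 0.8982, 0.1261]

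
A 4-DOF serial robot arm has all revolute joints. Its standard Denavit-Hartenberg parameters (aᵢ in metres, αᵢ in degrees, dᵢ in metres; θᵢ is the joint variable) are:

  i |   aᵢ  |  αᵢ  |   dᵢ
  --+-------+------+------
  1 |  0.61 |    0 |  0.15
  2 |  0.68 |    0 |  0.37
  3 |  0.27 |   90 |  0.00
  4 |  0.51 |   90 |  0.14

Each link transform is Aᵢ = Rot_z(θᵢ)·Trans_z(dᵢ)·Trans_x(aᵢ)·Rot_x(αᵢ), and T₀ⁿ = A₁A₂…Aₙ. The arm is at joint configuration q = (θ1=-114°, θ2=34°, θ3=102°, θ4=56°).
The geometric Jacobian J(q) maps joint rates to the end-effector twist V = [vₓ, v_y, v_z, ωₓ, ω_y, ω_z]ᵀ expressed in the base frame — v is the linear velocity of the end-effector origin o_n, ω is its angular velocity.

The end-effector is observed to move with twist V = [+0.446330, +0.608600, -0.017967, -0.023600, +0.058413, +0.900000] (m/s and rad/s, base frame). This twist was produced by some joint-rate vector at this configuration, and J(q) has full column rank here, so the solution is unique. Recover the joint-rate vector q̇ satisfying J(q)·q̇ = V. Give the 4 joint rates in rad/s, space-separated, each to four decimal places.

o_n = [0.4372, -1.1488, 0.9428]
J₁: ẑ×o_n = [1.1488, 0.4372, -0.0000], ω = ẑ
J2: z=[0.0000, 0.0000, 1.0000] o=[-0.2481, -0.5573, 0.1500] → [0.5915, 0.6853, -0.0000, 0.0000, 0.0000, 1.0000]
J3: z=[0.0000, 0.0000, 1.0000] o=[-0.1300, -1.2269, 0.5200] → [-0.0782, 0.5672, 0.0000, 0.0000, 0.0000, 1.0000]
J4: z=[0.3746, -0.9272, 0.0000] o=[0.1203, -1.1258, 0.5200] → [-0.3920, -0.1584, 0.2852, 0.3746, -0.9272, 0.0000]
q̇ = J⁺·V = [-0.0040, 0.7420, 0.1620, -0.0630]

-0.0040 0.7420 0.1620 -0.0630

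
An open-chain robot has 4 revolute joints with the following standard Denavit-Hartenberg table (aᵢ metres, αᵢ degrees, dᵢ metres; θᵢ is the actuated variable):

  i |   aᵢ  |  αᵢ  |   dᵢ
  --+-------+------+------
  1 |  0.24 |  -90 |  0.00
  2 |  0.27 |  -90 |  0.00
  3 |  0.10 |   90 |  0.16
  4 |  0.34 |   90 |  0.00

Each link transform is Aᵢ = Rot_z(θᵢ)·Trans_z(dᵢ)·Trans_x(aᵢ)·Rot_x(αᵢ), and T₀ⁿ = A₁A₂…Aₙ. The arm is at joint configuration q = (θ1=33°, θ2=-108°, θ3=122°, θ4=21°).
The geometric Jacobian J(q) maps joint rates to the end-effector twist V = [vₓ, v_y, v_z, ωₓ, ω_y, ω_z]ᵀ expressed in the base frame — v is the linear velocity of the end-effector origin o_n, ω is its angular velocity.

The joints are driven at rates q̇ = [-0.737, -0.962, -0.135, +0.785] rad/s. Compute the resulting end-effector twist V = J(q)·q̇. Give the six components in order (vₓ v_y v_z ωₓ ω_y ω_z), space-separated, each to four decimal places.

o_n = [0.6062, -0.0284, 0.1335]
J₁: ẑ×o_n = [0.0284, 0.6062, -0.0000], ω = ẑ
J2: z=[-0.5446, 0.8387, 0.0000] o=[0.2013, 0.1307, 0.0000] → [0.1120, 0.0727, -0.2530, -0.5446, 0.8387, 0.0000]
J3: z=[0.7976, 0.5180, 0.3090] o=[0.1313, 0.0853, 0.2568] → [-0.0287, 0.2451, -0.3367, 0.7976, 0.5180, 0.3090]
J4: z=[0.0688, -0.5872, 0.8065] o=[0.3188, 0.1059, 0.2558] → [0.1802, 0.2402, 0.1595, 0.0688, -0.5872, 0.8065]
V = J·q̇ = [0.0167, -0.3613, 0.4140, 0.4703, -1.3376, -0.1456]

0.0167 -0.3613 0.4140 0.4703 -1.3376 -0.1456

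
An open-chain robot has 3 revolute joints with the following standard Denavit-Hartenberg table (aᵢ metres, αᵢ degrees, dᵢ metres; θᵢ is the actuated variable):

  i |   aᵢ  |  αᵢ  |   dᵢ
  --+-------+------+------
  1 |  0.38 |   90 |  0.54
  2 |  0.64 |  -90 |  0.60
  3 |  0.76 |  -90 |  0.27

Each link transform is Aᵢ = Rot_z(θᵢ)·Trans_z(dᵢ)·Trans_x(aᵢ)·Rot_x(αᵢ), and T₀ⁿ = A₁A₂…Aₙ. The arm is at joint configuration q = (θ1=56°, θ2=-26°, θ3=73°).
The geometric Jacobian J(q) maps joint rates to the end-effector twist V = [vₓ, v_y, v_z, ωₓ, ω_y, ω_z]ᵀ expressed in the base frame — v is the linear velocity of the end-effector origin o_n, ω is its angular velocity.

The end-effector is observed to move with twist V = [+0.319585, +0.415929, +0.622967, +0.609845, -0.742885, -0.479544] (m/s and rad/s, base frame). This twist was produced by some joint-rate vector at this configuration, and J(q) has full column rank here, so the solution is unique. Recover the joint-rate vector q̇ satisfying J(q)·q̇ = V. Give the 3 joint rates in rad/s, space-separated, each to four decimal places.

0.0840 0.9210 -0.6270

o_n = [0.6069, 1.1265, 0.4047]
J₁: ẑ×o_n = [-1.1265, 0.6069, 0.0000], ω = ẑ
J2: z=[0.8290, -0.5592, 0.0000] o=[0.2125, 0.3150, 0.5400] → [0.0757, 0.1122, 0.8933, 0.8290, -0.5592, 0.0000]
J3: z=[0.2451, 0.3634, 0.8988] o=[1.0316, 0.4564, 0.2594] → [-0.5495, -0.4173, 0.3186, 0.2451, 0.3634, 0.8988]
q̇ = J⁺·V = [0.0840, 0.9210, -0.6270]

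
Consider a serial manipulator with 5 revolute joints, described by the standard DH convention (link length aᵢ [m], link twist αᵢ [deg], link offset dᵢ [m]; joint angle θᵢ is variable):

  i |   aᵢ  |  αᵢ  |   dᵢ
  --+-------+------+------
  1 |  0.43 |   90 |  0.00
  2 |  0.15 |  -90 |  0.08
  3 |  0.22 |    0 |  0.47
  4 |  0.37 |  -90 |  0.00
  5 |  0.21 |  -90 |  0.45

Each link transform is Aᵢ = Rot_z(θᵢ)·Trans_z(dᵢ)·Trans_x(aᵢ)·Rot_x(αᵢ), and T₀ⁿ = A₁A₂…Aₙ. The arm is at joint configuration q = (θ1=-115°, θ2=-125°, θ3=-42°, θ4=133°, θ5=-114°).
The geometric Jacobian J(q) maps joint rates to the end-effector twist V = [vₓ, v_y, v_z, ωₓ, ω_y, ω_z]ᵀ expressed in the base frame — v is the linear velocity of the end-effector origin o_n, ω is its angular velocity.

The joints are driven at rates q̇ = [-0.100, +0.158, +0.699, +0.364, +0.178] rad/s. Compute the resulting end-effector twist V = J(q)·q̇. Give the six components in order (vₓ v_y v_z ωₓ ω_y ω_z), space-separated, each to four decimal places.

-0.4707 0.0329 0.2469 -0.5572 -0.8136 -0.5639

o_n = [-0.4003, -0.9755, -0.2638]
J₁: ẑ×o_n = [0.9755, -0.4003, 0.0000], ω = ẑ
J2: z=[-0.9063, 0.4226, 0.0000] o=[-0.1817, -0.3897, 0.0000] → [-0.1115, -0.2391, 0.6233, -0.9063, 0.4226, 0.0000]
J3: z=[-0.3462, -0.7424, -0.5736] o=[-0.2179, -0.2779, -0.1229] → [-0.2955, 0.0558, 0.1061, -0.3462, -0.7424, -0.5736]
J4: z=[-0.3462, -0.7424, -0.5736] o=[-0.4744, -0.4797, -0.5264] → [-0.4793, 0.0484, 0.2266, -0.3462, -0.7424, -0.5736]
J5: z=[-0.2582, -0.5124, 0.8190] o=[-0.1406, -0.6394, -0.5211] → [0.1435, -0.1462, -0.0462, -0.2582, -0.5124, 0.8190]
V = J·q̇ = [-0.4707, 0.0329, 0.2469, -0.5572, -0.8136, -0.5639]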